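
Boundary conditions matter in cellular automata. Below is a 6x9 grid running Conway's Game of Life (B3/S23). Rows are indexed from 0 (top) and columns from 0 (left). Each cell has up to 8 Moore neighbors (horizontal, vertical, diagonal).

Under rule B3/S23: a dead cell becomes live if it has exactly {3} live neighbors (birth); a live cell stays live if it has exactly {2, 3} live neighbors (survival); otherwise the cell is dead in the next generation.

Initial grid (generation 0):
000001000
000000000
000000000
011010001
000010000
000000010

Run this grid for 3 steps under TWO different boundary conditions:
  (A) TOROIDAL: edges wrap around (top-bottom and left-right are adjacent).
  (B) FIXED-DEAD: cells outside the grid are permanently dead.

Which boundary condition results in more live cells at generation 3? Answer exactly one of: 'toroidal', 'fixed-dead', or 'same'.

Under TOROIDAL boundary, generation 3:
000000000
000000000
000000000
000000000
000000000
000000000
Population = 0

Under FIXED-DEAD boundary, generation 3:
000000000
000000000
000000000
000000000
000000000
000000000
Population = 0

Comparison: toroidal=0, fixed-dead=0 -> same

Answer: same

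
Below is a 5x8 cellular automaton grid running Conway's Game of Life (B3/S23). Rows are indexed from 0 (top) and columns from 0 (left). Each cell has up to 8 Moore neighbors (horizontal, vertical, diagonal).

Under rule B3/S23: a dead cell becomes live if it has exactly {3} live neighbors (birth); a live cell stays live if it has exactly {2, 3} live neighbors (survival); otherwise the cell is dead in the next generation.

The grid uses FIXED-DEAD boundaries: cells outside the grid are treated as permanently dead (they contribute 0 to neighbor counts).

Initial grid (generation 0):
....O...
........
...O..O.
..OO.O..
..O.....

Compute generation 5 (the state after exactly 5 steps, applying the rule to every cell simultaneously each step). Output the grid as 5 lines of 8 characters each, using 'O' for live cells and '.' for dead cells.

Simulating step by step:
Generation 0 (given above): 7 live cells
Generation 1: 8 live cells
........
........
..OOO...
..OOO...
..OO....
Generation 2: 6 live cells
........
...O....
..O.O...
.O......
..O.O...
Generation 3: 5 live cells
........
...O....
..OO....
.OO.....
........
Generation 4: 7 live cells
........
..OO....
.O.O....
.OOO....
........
Generation 5: 7 live cells
(generation 5 grid is the final answer)

Answer: ........
..OO....
.O..O...
.O.O....
..O.....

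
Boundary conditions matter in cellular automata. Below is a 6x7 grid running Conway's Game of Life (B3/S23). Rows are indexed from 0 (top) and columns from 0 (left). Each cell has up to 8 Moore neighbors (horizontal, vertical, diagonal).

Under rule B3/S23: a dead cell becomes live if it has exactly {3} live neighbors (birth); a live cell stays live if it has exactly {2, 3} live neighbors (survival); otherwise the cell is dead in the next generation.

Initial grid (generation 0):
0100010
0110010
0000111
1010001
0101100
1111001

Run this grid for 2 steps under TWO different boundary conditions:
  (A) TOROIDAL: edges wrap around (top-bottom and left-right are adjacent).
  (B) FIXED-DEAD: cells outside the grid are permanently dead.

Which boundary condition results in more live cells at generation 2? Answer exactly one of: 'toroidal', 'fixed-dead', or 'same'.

Answer: toroidal

Derivation:
Under TOROIDAL boundary, generation 2:
1101010
0100010
0000001
1110001
0111100
0001001
Population = 17

Under FIXED-DEAD boundary, generation 2:
0110000
0000000
0000010
0110001
1000110
0001110
Population = 12

Comparison: toroidal=17, fixed-dead=12 -> toroidal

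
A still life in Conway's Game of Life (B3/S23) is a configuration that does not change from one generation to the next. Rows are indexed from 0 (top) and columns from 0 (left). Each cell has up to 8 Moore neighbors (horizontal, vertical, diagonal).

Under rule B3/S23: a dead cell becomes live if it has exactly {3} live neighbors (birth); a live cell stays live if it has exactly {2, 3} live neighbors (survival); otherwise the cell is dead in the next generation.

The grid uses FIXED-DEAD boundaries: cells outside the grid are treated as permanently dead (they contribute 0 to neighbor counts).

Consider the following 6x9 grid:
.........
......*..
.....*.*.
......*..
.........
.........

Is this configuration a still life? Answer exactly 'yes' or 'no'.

Compute generation 1 and compare to generation 0 (given above):
Generation 1:
.........
......*..
.....*.*.
......*..
.........
.........
The grids are IDENTICAL -> still life.

Answer: yes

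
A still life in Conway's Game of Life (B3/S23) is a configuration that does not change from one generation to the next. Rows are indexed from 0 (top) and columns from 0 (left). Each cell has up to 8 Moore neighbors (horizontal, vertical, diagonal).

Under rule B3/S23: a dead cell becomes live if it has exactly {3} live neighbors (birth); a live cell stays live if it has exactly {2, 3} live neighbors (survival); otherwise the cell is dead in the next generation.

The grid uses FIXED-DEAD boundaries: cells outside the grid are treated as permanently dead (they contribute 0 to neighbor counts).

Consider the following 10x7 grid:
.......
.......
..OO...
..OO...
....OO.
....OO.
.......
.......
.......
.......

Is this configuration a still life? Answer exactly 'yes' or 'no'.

Compute generation 1 and compare to generation 0 (given above):
Generation 1:
.......
.......
..OO...
..O....
.....O.
....OO.
.......
.......
.......
.......
Cell (3,3) differs: gen0=1 vs gen1=0 -> NOT a still life.

Answer: no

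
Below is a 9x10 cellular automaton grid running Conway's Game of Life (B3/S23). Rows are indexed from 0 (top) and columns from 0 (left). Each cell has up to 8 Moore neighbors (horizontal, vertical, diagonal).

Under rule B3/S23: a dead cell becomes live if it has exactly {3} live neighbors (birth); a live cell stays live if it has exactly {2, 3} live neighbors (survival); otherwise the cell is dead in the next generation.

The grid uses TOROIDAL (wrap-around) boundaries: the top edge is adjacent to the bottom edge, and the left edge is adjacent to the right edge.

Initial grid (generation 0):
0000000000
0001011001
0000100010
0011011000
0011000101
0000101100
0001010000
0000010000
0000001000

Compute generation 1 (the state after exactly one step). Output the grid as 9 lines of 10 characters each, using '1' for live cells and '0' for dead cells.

Answer: 0000011000
0000110000
0010000100
0010011110
0010000110
0010111110
0000010000
0000111000
0000000000

Derivation:
Simulating step by step:
Generation 0 (given above): 21 live cells
Generation 1: 24 live cells
(generation 1 grid is the final answer)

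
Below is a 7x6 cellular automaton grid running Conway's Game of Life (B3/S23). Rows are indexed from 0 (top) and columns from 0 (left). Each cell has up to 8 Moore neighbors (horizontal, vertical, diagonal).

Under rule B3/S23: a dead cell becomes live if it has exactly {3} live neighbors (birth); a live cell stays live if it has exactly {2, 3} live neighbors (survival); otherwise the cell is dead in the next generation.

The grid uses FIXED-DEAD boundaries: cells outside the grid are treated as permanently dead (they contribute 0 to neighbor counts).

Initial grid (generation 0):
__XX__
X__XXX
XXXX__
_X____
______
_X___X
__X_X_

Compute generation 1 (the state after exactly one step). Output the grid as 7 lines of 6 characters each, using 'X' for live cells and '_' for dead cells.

Answer: __XX__
X_____
X__X__
XX____
______
______
______

Derivation:
Simulating step by step:
Generation 0 (given above): 15 live cells
Generation 1: 7 live cells
(generation 1 grid is the final answer)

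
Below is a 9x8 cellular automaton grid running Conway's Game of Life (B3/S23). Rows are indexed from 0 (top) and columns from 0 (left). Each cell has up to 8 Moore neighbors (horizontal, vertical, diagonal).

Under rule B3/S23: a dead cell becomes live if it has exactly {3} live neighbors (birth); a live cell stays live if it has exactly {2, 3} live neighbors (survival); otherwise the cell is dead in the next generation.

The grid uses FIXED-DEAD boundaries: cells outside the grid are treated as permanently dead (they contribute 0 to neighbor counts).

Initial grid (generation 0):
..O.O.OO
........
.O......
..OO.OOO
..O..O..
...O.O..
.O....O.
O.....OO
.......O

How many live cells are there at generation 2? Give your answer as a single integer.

Simulating step by step:
Generation 0 (given above): 20 live cells
Generation 1: 21 live cells
........
........
..O...O.
.OOOOOO.
..O..O..
..O.OOO.
.....OOO
......OO
......OO
Generation 2: 13 live cells
........
........
.OO.O.O.
.O..O.O.
........
...OO..O
....O...
........
......OO
Population at generation 2: 13

Answer: 13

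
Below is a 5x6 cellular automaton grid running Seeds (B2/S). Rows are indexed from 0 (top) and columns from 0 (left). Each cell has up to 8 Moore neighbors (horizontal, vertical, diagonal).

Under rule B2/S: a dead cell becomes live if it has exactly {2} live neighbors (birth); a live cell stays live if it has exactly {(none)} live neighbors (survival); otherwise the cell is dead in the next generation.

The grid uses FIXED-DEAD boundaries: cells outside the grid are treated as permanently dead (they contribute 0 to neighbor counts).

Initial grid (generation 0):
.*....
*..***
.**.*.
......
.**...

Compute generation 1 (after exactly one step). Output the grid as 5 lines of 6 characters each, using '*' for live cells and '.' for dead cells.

Simulating step by step:
Generation 0 (given above): 10 live cells
Generation 1: 6 live cells
(generation 1 grid is the final answer)

Answer: *.**.*
......
*.....
*.....
......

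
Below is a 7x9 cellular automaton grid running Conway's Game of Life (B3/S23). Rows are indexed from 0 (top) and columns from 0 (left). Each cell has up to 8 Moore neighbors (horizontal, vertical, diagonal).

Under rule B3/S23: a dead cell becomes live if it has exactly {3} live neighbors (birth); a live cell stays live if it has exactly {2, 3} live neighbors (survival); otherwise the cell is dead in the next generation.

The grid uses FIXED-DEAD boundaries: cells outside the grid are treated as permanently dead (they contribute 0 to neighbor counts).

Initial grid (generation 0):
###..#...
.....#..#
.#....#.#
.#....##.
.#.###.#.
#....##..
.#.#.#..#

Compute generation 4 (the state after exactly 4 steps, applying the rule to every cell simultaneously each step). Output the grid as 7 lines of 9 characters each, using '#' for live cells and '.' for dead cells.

Simulating step by step:
Generation 0 (given above): 24 live cells
Generation 1: 25 live cells
.#.......
#.#..###.
.....##.#
##..#...#
###.#..#.
##.#...#.
....###..
Generation 2: 23 live cells
.#....#..
.#...#.#.
#...#...#
#.###.#.#
....#..##
#..#...#.
....###..
Generation 3: 26 live cells
......#..
##...###.
#.#.#.#.#
.#..#...#
.##.###.#
...#...##
....###..
Generation 4: 28 live cells
(generation 4 grid is the final answer)

Answer: .....###.
##.......
#.###.#.#
#...#.#.#
.##.###.#
..##....#
....####.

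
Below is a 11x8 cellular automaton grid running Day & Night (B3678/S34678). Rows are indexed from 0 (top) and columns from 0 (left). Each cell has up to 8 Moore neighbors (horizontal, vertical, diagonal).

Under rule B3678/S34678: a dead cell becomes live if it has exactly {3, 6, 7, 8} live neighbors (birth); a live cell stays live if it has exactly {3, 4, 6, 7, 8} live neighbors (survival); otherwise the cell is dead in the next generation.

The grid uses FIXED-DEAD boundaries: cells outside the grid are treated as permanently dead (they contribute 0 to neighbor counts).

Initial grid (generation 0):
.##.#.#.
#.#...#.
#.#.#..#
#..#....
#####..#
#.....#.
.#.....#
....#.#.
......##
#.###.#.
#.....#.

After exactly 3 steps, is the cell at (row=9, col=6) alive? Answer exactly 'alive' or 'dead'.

Answer: alive

Derivation:
Simulating step by step:
Generation 0 (given above): 34 live cells
Generation 1: 27 live cells
.#.#.#..
.##....#
........
##......
####....
#..#...#
.....##.
.....##.
....#.##
.#....#.
.#.#.#..
Generation 2: 21 live cells
........
..#.....
#.#.....
##......
#.#.....
....#.#.
....####
....#...
......##
..#.#.##
..#.....
Generation 3: 17 live cells
........
.#......
........
#.#.....
........
...#..##
...##.#.
........
...#..##
...#.###
...#....

Cell (9,6) at generation 3: 1 -> alive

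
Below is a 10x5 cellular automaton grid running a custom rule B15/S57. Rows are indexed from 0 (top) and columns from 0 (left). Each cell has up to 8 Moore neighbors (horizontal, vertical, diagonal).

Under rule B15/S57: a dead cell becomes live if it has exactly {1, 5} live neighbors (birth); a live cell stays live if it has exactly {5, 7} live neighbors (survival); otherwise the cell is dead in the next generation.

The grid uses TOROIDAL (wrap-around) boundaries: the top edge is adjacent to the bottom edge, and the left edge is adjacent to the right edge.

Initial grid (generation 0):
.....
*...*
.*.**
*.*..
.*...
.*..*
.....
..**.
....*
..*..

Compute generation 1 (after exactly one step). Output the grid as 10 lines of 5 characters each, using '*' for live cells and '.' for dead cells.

Simulating step by step:
Generation 0 (given above): 14 live cells
Generation 1: 9 live cells
(generation 1 grid is the final answer)

Answer: ..*..
.....
*....
.....
.....
...*.
.....
**...
*....
**..*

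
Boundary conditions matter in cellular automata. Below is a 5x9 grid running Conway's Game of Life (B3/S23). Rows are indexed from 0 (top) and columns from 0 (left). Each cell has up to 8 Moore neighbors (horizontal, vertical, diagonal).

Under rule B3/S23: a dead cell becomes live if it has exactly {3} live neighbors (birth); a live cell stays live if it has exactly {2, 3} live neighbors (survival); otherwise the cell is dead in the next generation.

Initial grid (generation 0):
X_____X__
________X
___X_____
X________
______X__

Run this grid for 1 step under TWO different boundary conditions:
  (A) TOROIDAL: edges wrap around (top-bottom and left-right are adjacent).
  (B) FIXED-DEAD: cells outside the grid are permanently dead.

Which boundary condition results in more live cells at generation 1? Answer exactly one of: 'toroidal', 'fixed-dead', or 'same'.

Under TOROIDAL boundary, generation 1:
_______X_
_________
_________
_________
_________
Population = 1

Under FIXED-DEAD boundary, generation 1:
_________
_________
_________
_________
_________
Population = 0

Comparison: toroidal=1, fixed-dead=0 -> toroidal

Answer: toroidal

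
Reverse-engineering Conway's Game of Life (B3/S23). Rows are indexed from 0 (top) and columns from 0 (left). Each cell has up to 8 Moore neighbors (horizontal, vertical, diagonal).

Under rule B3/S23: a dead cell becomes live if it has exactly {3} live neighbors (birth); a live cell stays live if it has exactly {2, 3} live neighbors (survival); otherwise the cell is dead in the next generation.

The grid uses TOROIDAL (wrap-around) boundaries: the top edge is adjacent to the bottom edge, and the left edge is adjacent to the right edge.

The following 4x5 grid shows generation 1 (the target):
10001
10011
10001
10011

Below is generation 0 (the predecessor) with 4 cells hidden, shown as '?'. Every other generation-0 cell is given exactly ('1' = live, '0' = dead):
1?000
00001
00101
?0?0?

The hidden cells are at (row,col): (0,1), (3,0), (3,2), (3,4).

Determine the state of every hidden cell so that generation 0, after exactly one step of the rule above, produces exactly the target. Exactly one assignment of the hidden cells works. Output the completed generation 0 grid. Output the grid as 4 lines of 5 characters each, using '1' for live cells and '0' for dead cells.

Hidden generation-0 cells (in order): (0,1), (3,0), (3,2), (3,4).
A hidden cell only influences target cells in its own 3x3 neighborhood. Try each of the 2^4 = 16 assignments, step the completed generation 0 forward once under B3/S23, and compare with the target:
  (0,1)=0 (3,0)=0 (3,2)=0 (3,4)=0 -> step gives (0,0)='0' but target has '1' -> reject
  (0,1)=0 (3,0)=0 (3,2)=0 (3,4)=1 -> step reproduces the target at every cell -> ACCEPT
  (0,1)=0 (3,0)=0 (3,2)=1 (3,4)=0 -> step gives (0,0)='0' but target has '1' -> reject
  (0,1)=0 (3,0)=0 (3,2)=1 (3,4)=1 -> step gives (0,3)='1' but target has '0' -> reject
  (0,1)=0 (3,0)=1 (3,2)=0 (3,4)=0 -> step gives (2,3)='1' but target has '0' -> reject
  (0,1)=0 (3,0)=1 (3,2)=0 (3,4)=1 -> step gives (0,4)='0' but target has '1' -> reject
  (0,1)=0 (3,0)=1 (3,2)=1 (3,4)=0 -> step gives (0,1)='1' but target has '0' -> reject
  (0,1)=0 (3,0)=1 (3,2)=1 (3,4)=1 -> step gives (0,1)='1' but target has '0' -> reject
  (0,1)=1 (3,0)=0 (3,2)=0 (3,4)=0 -> step gives (0,4)='0' but target has '1' -> reject
  (0,1)=1 (3,0)=0 (3,2)=0 (3,4)=1 -> step gives (1,0)='0' but target has '1' -> reject
  (0,1)=1 (3,0)=0 (3,2)=1 (3,4)=0 -> step gives (0,1)='1' but target has '0' -> reject
  (0,1)=1 (3,0)=0 (3,2)=1 (3,4)=1 -> step gives (0,1)='1' but target has '0' -> reject
  (0,1)=1 (3,0)=1 (3,2)=0 (3,4)=0 -> step gives (0,1)='1' but target has '0' -> reject
  (0,1)=1 (3,0)=1 (3,2)=0 (3,4)=1 -> step gives (0,0)='0' but target has '1' -> reject
  (0,1)=1 (3,0)=1 (3,2)=1 (3,4)=0 -> step gives (0,1)='1' but target has '0' -> reject
  (0,1)=1 (3,0)=1 (3,2)=1 (3,4)=1 -> step gives (0,0)='0' but target has '1' -> reject
Unique solution: (0,1)=dead, (3,0)=dead, (3,2)=dead, (3,4)=live.
Check: live-neighbor counts of every cell in the completed generation 0:
21023
32132
31042
32132
Applying B3/S23 to generation 0 with these counts gives:
10001
10011
10001
10011
which matches the target exactly.

Answer: 10000
00001
00101
00001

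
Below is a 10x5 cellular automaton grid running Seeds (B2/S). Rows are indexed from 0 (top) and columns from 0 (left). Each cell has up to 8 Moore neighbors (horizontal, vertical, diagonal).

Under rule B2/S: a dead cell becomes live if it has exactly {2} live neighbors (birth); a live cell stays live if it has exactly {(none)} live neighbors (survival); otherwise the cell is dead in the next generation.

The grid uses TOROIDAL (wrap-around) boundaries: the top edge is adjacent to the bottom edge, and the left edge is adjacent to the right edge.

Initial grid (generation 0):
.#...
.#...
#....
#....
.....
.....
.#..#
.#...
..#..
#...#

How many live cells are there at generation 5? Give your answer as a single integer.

Answer: 13

Derivation:
Simulating step by step:
Generation 0 (given above): 10 live cells
Generation 1: 13 live cells
..#.#
..#..
....#
.#..#
.....
#....
..#..
...#.
...##
..##.
Generation 2: 14 live cells
.....
##..#
.##..
...#.
.#..#
.#...
.#.##
.....
.....
##...
Generation 3: 10 live cells
..#..
...#.
.....
....#
...#.
.....
.....
#.###
##...
.....
Generation 4: 11 live cells
...#.
..#..
...##
...#.
....#
.....
###..
.....
.....
#.#..
Generation 5: 13 live cells
....#
.....
.....
#.#..
...#.
..###
.....
#.#..
.#...
.#.##
Population at generation 5: 13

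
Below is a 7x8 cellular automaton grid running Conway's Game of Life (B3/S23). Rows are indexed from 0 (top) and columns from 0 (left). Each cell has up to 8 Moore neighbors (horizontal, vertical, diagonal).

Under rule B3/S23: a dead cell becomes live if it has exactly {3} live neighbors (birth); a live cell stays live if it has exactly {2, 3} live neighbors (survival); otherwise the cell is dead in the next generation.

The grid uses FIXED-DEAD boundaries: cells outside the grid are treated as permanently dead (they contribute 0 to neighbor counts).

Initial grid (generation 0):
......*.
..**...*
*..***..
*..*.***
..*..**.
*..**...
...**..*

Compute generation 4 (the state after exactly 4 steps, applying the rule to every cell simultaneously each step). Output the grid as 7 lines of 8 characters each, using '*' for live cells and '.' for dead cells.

Answer: ....***.
..**....
..**.*.*
...*...*
.**...**
..**....
........

Derivation:
Simulating step by step:
Generation 0 (given above): 22 live cells
Generation 1: 18 live cells
........
..**.**.
.*...*.*
.***...*
.**....*
..*...*.
...**...
Generation 2: 15 live cells
........
..*.***.
.*...*.*
*..*...*
......**
.**.....
...*....
Generation 3: 16 live cells
.....*..
....***.
.***.*.*
.......*
.**...**
..*.....
..*.....
Generation 4: 17 live cells
(generation 4 grid is the final answer)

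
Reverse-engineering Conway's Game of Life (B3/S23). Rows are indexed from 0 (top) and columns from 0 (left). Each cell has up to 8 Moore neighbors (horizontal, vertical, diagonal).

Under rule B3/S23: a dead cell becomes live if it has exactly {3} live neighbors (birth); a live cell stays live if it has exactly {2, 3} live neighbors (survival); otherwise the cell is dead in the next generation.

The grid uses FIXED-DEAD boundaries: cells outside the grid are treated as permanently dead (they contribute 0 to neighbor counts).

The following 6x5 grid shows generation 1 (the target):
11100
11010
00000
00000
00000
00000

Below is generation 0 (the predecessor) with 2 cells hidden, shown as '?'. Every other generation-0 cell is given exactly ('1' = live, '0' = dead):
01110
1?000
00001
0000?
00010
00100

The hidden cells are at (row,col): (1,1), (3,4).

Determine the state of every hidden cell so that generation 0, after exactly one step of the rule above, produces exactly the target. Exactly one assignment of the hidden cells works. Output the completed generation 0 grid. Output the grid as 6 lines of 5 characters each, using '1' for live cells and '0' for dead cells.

Hidden generation-0 cells (in order): (1,1), (3,4).
A hidden cell only influences target cells in its own 3x3 neighborhood. Try each of the 2^2 = 4 assignments, step the completed generation 0 forward once under B3/S23, and compare with the target:
  (1,1)=0 (3,4)=0 -> step gives (0,0)='0' but target has '1' -> reject
  (1,1)=0 (3,4)=1 -> step gives (0,0)='0' but target has '1' -> reject
  (1,1)=1 (3,4)=0 -> step reproduces the target at every cell -> ACCEPT
  (1,1)=1 (3,4)=1 -> step gives (3,3)='1' but target has '0' -> reject
Unique solution: (1,1)=live, (3,4)=dead.
Check: live-neighbor counts of every cell in the completed generation 0:
33311
23432
22110
00122
01211
01121
Applying B3/S23 to generation 0 with these counts gives:
11100
11010
00000
00000
00000
00000
which matches the target exactly.

Answer: 01110
11000
00001
00000
00010
00100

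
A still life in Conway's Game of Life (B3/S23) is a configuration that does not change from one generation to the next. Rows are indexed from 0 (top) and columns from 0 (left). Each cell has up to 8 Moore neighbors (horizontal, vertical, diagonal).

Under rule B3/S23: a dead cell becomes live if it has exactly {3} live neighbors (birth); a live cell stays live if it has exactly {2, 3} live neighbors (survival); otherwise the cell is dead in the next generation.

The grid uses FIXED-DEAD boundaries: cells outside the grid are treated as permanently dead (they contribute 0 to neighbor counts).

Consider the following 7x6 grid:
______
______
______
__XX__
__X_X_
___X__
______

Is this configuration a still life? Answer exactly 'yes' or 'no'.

Compute generation 1 and compare to generation 0 (given above):
Generation 1:
______
______
______
__XX__
__X_X_
___X__
______
The grids are IDENTICAL -> still life.

Answer: yes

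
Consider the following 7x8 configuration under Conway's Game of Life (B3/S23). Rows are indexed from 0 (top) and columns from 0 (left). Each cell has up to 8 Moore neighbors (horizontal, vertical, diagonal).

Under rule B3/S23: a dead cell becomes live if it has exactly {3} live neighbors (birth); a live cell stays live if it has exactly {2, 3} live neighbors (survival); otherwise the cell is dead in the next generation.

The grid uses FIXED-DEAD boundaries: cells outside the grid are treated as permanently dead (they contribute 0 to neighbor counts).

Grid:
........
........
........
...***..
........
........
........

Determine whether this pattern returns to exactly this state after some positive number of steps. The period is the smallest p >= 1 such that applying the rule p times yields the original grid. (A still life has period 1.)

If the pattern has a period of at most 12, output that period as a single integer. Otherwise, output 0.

Answer: 2

Derivation:
Simulating and comparing each generation to the original:
Gen 0 (original, given above): 3 live cells
Gen 1: 3 live cells, differs from original
Gen 2: 3 live cells, MATCHES original -> period = 2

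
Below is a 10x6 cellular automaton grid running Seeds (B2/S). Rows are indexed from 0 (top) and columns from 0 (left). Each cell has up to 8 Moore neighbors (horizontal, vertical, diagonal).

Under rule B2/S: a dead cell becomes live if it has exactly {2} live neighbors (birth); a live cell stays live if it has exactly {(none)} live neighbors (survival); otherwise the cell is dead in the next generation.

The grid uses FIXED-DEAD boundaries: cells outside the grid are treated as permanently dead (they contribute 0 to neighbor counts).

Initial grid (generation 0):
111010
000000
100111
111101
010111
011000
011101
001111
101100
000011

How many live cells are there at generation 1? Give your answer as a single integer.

Simulating step by step:
Generation 0 (given above): 32 live cells
Generation 1: 5 live cells
000100
000000
000000
000000
000000
000000
100000
100000
000000
011000
Population at generation 1: 5

Answer: 5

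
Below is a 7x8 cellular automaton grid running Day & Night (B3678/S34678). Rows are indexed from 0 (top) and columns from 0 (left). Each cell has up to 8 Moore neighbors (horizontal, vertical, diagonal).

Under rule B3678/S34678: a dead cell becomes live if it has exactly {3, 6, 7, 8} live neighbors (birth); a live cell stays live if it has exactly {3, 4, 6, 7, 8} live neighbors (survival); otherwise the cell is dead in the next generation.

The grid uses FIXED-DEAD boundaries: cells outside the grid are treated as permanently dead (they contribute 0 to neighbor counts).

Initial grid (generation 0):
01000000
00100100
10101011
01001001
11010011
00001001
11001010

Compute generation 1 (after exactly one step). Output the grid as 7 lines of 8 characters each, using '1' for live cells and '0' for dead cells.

Simulating step by step:
Generation 0 (given above): 22 live cells
Generation 1: 14 live cells
(generation 1 grid is the final answer)

Answer: 00000000
00010010
00000010
01000001
00101111
00110001
00000100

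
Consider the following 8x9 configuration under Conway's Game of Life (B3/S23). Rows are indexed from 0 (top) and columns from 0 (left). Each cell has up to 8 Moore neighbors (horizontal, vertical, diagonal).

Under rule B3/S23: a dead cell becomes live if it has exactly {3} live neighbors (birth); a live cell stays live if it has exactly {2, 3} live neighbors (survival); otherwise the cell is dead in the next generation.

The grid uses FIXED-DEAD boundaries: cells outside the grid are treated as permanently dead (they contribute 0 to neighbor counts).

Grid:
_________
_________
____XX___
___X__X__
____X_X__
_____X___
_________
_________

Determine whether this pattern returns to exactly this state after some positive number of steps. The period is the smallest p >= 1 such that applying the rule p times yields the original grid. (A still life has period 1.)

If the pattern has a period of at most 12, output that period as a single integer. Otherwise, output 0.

Simulating and comparing each generation to the original:
Gen 0 (original, given above): 7 live cells
Gen 1: 7 live cells, MATCHES original -> period = 1

Answer: 1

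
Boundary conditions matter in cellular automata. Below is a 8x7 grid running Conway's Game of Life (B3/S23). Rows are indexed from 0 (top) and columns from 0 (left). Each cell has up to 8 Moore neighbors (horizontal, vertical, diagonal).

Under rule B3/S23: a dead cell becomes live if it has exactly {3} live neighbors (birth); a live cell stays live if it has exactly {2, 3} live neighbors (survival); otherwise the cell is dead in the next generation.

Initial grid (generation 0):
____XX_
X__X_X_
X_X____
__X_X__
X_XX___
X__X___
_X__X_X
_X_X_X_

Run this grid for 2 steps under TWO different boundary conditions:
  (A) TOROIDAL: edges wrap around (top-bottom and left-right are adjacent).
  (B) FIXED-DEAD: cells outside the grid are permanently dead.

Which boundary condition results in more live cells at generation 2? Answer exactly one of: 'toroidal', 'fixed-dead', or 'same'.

Answer: toroidal

Derivation:
Under TOROIDAL boundary, generation 2:
X____X_
_X___XX
_XX_XX_
_XX__X_
_XX_XX_
XX____X
_X_____
X______
Population = 21

Under FIXED-DEAD boundary, generation 2:
____XX_
__XX_X_
_XX_X__
_XX____
_XX_X__
X______
XX_____
_XX__X_
Population = 19

Comparison: toroidal=21, fixed-dead=19 -> toroidal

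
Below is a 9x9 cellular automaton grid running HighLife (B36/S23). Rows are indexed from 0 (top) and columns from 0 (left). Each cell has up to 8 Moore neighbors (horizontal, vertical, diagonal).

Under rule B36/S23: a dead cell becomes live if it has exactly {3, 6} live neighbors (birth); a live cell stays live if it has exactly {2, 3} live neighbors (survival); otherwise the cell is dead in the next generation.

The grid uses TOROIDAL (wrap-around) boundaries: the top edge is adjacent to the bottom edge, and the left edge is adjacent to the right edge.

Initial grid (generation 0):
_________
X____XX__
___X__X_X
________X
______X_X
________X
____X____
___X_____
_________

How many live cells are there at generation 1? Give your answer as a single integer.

Answer: 12

Derivation:
Simulating step by step:
Generation 0 (given above): 12 live cells
Generation 1: 12 live cells
_________
_____XXX_
X____XX_X
X_______X
X_______X
_______X_
_________
_________
_________
Population at generation 1: 12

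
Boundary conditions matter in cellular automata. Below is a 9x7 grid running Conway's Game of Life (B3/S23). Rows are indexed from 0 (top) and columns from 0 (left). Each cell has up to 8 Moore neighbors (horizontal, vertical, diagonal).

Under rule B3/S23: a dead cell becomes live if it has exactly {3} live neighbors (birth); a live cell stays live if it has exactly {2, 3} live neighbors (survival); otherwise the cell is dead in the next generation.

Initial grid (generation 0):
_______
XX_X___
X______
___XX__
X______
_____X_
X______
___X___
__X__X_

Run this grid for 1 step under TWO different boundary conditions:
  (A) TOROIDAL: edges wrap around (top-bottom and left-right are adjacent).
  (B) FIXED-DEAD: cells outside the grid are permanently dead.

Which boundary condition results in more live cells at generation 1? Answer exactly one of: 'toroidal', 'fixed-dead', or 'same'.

Under TOROIDAL boundary, generation 1:
_XX____
XX_____
XXXXX__
_______
____X__
______X
_______
_______
_______
Population = 11

Under FIXED-DEAD boundary, generation 1:
_______
XX_____
XXXXX__
_______
____X__
_______
_______
_______
_______
Population = 8

Comparison: toroidal=11, fixed-dead=8 -> toroidal

Answer: toroidal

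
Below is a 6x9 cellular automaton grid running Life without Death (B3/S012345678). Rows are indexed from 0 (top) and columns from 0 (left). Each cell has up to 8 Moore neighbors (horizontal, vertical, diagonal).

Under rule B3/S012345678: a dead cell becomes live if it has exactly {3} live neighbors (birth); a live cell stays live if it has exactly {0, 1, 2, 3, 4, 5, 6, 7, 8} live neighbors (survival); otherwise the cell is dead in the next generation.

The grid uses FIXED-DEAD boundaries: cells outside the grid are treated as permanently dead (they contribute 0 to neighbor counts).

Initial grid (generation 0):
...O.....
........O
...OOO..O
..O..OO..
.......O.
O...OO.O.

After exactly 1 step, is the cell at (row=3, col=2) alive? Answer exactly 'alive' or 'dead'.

Simulating step by step:
Generation 0 (given above): 14 live cells
Generation 1: 21 live cells
...O.....
...O....O
...OOOOOO
..OO.OOO.
....O..O.
O...OOOO.

Cell (3,2) at generation 1: 1 -> alive

Answer: alive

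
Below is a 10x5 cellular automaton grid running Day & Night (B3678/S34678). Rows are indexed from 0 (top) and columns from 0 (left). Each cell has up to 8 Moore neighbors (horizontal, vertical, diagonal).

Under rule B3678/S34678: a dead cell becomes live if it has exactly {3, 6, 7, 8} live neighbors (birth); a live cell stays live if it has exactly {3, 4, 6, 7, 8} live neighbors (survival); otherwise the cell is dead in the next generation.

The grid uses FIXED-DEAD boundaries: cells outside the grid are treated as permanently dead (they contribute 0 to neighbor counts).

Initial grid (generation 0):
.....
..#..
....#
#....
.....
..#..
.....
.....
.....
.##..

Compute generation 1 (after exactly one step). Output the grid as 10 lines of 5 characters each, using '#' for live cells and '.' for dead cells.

Simulating step by step:
Generation 0 (given above): 6 live cells
Generation 1: 0 live cells
(generation 1 grid is the final answer)

Answer: .....
.....
.....
.....
.....
.....
.....
.....
.....
.....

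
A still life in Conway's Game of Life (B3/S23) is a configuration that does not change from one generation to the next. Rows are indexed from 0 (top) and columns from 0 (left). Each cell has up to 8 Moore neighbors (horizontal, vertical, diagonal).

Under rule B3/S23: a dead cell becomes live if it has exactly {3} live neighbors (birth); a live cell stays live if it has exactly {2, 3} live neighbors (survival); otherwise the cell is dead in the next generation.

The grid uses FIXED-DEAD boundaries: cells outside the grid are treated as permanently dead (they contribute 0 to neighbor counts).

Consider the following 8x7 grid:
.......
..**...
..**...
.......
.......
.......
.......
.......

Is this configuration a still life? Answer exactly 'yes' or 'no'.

Answer: yes

Derivation:
Compute generation 1 and compare to generation 0 (given above):
Generation 1:
.......
..**...
..**...
.......
.......
.......
.......
.......
The grids are IDENTICAL -> still life.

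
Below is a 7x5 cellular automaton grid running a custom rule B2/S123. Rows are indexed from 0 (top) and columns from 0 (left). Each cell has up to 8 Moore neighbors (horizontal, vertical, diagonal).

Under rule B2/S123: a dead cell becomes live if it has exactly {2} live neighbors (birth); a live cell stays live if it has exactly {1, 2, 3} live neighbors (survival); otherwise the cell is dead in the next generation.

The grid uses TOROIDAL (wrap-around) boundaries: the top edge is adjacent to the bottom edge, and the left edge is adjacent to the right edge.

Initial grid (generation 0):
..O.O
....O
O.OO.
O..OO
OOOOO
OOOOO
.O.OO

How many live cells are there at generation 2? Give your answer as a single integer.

Answer: 13

Derivation:
Simulating step by step:
Generation 0 (given above): 22 live cells
Generation 1: 6 live cells
.OO.O
....O
O.O..
.....
.....
.....
.....
Generation 2: 13 live cells
.OO.O
....O
OO.OO
.O...
.....
.....
OOOO.
Population at generation 2: 13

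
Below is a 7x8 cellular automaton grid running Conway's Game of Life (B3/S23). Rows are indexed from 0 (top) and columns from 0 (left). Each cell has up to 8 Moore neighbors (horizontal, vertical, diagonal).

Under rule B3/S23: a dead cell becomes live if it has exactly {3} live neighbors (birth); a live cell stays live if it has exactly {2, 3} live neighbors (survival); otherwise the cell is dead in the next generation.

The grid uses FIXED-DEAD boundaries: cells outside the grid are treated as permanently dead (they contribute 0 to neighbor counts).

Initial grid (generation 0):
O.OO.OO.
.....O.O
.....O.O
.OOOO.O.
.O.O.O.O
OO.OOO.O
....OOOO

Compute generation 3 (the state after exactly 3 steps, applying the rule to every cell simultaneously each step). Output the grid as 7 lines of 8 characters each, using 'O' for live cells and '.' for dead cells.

Answer: ....OOO.
..OO.O.O
..O...OO
.O.OO..O
.OOO.O..
..O...OO
........

Derivation:
Simulating step by step:
Generation 0 (given above): 28 live cells
Generation 1: 19 live cells
....OOO.
.....O.O
..OO.O.O
.O.O...O
.......O
OO.O...O
...O...O
Generation 2: 19 live cells
....OOO.
...O...O
..OO...O
...OO..O
OO....OO
..O...OO
..O.....
Generation 3: 21 live cells
(generation 3 grid is the final answer)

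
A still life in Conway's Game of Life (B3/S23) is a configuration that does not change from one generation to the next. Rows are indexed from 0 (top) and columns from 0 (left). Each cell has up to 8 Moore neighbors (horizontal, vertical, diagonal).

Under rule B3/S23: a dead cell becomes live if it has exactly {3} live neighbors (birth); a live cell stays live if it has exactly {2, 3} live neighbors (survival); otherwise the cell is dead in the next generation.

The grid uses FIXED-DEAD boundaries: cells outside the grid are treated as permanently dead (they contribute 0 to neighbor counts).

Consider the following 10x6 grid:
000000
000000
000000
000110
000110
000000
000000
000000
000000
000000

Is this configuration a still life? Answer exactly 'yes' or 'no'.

Answer: yes

Derivation:
Compute generation 1 and compare to generation 0 (given above):
Generation 1:
000000
000000
000000
000110
000110
000000
000000
000000
000000
000000
The grids are IDENTICAL -> still life.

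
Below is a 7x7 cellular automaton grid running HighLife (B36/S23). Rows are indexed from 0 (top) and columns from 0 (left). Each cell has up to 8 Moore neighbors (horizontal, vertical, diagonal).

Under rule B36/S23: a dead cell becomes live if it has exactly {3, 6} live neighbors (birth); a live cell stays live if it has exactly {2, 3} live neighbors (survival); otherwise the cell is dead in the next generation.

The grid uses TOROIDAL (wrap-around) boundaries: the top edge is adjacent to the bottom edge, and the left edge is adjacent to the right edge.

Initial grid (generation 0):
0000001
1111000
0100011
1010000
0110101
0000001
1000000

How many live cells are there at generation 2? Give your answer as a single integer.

Answer: 24

Derivation:
Simulating step by step:
Generation 0 (given above): 16 live cells
Generation 1: 19 live cells
0010001
0110010
0001001
0011000
0111011
0100011
1000001
Generation 2: 24 live cells
0010011
1111011
0101100
1100011
0101011
1100100
0100000
Population at generation 2: 24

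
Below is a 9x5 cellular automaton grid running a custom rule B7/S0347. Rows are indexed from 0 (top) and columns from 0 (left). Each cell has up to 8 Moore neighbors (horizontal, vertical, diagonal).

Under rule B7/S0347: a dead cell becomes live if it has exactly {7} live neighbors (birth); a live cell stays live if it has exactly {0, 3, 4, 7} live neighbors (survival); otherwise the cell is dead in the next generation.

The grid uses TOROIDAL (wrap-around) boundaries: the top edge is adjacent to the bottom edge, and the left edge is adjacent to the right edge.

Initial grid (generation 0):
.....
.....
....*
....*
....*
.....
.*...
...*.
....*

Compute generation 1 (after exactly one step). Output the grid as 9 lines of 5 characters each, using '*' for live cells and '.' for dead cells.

Answer: .....
.....
.....
.....
.....
.....
.*...
.....
.....

Derivation:
Simulating step by step:
Generation 0 (given above): 6 live cells
Generation 1: 1 live cells
(generation 1 grid is the final answer)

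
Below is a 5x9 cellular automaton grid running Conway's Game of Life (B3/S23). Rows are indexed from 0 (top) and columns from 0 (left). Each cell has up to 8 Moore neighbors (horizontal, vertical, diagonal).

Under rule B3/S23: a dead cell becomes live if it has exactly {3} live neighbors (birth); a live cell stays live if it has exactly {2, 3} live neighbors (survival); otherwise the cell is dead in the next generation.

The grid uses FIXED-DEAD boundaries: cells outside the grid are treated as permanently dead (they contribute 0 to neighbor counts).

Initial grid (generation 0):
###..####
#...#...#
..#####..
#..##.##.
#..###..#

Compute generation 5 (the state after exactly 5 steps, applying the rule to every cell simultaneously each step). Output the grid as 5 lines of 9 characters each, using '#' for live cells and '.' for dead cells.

Answer: .#.....#.
#.##...#.
#.##.....
#.##...#.
.#.....#.

Derivation:
Simulating step by step:
Generation 0 (given above): 25 live cells
Generation 1: 17 live cells
##...####
#.......#
.##...#..
.#.....#.
...#.###.
Generation 2: 18 live cells
##....###
#.#..#..#
###....#.
.#...#.#.
......##.
Generation 3: 18 live cells
##....###
..#.....#
#.#....##
###....##
......##.
Generation 4: 15 live cells
.#.....##
#.#...#..
#.##.....
#.#......
.#....###
Generation 5: 15 live cells
(generation 5 grid is the final answer)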